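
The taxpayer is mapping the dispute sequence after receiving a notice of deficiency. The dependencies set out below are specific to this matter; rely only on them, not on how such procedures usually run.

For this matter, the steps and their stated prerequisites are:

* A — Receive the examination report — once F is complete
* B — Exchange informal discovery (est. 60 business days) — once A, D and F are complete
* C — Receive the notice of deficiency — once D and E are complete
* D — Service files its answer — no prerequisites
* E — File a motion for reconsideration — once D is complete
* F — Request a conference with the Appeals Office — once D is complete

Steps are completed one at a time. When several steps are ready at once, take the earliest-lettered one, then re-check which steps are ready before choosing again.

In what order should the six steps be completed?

Only D has no prerequisites, so it is first.
Ready: E and F. E has the earlier label → E.
Ready: C and F. C has the earlier label → C.
That leaves F as the only ready step → F.
That leaves A as the only ready step → A.
Next only B has its prerequisites met → B.

D → E → C → F → A → B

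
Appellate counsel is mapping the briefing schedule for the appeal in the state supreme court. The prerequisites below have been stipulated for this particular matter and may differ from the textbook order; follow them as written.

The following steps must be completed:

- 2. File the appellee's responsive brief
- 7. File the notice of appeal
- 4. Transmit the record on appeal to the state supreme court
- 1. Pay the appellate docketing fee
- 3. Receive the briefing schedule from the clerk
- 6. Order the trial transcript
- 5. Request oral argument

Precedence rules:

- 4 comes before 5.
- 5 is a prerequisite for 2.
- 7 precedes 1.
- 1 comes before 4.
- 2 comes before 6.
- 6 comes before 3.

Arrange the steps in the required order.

7 1 4 5 2 6 3

7 has no prerequisites → 7 first.
1 is the only step now ready → 1.
4 needed 1, now all done → 4.
Next only 5 has its prerequisites met → 5.
2 needed 5, now all done → 2.
6 needed 2, now all done → 6.
3 needed 6, now all done → 3.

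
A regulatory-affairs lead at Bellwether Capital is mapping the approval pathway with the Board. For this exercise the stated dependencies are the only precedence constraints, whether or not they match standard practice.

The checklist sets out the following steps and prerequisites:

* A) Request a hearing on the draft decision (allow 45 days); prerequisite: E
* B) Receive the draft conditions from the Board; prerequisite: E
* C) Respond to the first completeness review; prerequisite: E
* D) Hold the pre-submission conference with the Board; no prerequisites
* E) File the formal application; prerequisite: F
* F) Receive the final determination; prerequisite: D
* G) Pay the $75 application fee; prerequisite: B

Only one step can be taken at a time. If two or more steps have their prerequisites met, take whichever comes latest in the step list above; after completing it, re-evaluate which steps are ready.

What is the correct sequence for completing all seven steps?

Only D has no prerequisites, so it is first.
That leaves F as the only ready step → F.
E needed F, now all done → E.
C, B and A are all available; C is listed later → C.
Now B and A have their prerequisites met. B is listed later, so B next.
Now G and A have their prerequisites met. G is listed later, so G next.
That leaves A as the only ready step → A.

D, F, E, C, B, G, A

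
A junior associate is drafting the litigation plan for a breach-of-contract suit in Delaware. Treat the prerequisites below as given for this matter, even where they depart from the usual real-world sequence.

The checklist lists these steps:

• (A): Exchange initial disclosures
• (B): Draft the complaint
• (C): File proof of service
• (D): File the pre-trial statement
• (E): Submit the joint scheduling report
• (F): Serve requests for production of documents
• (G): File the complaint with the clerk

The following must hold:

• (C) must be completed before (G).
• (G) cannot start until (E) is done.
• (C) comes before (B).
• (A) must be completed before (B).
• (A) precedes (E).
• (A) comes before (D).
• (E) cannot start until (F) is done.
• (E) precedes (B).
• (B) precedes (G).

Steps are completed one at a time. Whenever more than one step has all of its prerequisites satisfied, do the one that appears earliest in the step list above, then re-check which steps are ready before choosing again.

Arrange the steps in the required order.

Nothing is required for (A), (C) and (F). (A) is listed earlier → (A) first.
Ready: (C), (D) and (F). (C) is listed earlier → (C).
(D) and (F) are both available; (D) is listed earlier → (D).
(F) is the only step now ready → (F).
That leaves (E) as the only ready step → (E).
Next only (B) has its prerequisites met → (B).
(G) is the only step now ready → (G).

(A) (C) (D) (F) (E) (B) (G)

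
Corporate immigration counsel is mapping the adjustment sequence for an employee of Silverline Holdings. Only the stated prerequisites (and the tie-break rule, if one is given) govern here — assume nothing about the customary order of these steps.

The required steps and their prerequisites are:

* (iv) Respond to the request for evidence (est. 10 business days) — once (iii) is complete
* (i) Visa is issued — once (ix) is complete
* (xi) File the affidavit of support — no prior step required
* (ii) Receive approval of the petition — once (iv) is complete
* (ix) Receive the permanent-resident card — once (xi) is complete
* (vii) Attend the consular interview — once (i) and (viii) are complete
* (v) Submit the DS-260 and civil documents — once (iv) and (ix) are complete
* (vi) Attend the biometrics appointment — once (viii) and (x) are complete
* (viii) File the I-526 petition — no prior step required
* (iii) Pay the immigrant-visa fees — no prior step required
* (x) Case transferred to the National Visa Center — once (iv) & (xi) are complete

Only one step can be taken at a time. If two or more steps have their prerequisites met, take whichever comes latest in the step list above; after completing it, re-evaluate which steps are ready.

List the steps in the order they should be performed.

(iii), (viii), (xi), (ix), (i), (vii), (iv), (x), (vi), (v), (ii)

(iii), (viii) and (xi) have no prerequisites; (iii) is listed later, so (iii) is first.
Ready: (viii), (xi) and (iv). (viii) is listed later → (viii).
(xi) and (iv) are both available; (xi) is listed later → (xi).
Ready: (ix) and (iv). (ix) is listed later → (ix).
Ready: (i) and (iv). (i) is listed later → (i).
(vii) now also ready, so the ready set is {(vii), (iv)}; (vii) is listed later → (vii).
That leaves (iv) as the only ready step → (iv).
Now (x), (v) and (ii) have their prerequisites met. (x) is listed later, so (x) next.
(vi) now also ready, so the ready set is {(vi), (v), (ii)}; (vi) is listed later → (vi).
(v) and (ii) are both available; (v) is listed later → (v).
(ii) needed (iv), now all done → (ii).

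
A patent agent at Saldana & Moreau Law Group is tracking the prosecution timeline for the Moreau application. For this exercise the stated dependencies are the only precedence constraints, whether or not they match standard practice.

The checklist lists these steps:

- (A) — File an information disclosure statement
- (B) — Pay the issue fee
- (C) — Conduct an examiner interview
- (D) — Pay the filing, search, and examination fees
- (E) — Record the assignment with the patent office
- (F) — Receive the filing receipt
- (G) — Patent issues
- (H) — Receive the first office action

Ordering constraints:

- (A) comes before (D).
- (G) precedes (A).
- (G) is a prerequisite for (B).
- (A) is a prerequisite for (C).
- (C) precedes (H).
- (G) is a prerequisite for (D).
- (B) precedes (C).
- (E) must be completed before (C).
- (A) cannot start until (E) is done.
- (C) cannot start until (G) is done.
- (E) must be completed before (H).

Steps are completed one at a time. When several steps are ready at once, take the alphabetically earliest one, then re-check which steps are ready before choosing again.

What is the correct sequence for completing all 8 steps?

Nothing is required for (E), (F) and (G). (E) has the earlier label → (E) first.
Ready: (F) and (G). (F) has the earlier label → (F).
(G) is the only step now ready → (G).
(A) and (B) are both available; (A) has the earlier label → (A).
(B) and (D) are both available; (B) has the earlier label → (B).
(C) now also ready, so the ready set is {(C), (D)}; (C) has the earlier label → (C).
(H) now also ready, so the ready set is {(D), (H)}; (D) has the earlier label → (D).
(H) needed (C) and (E), now all done → (H).

(E) (F) (G) (A) (B) (C) (D) (H)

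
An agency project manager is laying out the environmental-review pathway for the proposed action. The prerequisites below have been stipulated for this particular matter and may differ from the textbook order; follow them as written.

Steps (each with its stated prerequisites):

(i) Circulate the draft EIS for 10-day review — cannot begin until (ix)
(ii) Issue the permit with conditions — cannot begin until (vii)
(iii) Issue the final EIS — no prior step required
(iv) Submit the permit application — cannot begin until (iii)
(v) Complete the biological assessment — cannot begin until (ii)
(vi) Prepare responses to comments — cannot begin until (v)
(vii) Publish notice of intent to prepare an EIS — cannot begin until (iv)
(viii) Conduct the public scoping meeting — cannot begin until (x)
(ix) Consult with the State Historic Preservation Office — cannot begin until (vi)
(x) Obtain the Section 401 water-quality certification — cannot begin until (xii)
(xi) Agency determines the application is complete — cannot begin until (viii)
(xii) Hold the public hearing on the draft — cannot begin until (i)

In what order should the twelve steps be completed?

(iii) has no prerequisites → (iii) first.
Next only (iv) has its prerequisites met → (iv).
Next only (vii) has its prerequisites met → (vii).
That leaves (ii) as the only ready step → (ii).
(v) is the only step now ready → (v).
(vi) needed (v), now all done → (vi).
(ix) needed (vi), now all done → (ix).
(i) is the only step now ready → (i).
That leaves (xii) as the only ready step → (xii).
Next only (x) has its prerequisites met → (x).
Next only (viii) has its prerequisites met → (viii).
Next only (xi) has its prerequisites met → (xi).

(iii), (iv), (vii), (ii), (v), (vi), (ix), (i), (xii), (x), (viii), (xi)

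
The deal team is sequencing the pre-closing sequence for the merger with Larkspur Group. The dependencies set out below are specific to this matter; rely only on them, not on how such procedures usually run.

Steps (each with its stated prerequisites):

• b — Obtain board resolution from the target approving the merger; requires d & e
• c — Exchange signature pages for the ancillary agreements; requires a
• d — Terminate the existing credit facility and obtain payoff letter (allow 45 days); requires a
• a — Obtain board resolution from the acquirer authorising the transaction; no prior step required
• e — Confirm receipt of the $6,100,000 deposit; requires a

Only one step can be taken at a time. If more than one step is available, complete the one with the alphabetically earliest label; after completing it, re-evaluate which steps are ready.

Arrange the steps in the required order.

Only a has no prerequisites, so it is first.
Now c, d and e have their prerequisites met. c has the earlier label, so c next.
d and e are both available; d has the earlier label → d.
e is the only step now ready → e.
b is the only step now ready → b.

a, c, d, e, b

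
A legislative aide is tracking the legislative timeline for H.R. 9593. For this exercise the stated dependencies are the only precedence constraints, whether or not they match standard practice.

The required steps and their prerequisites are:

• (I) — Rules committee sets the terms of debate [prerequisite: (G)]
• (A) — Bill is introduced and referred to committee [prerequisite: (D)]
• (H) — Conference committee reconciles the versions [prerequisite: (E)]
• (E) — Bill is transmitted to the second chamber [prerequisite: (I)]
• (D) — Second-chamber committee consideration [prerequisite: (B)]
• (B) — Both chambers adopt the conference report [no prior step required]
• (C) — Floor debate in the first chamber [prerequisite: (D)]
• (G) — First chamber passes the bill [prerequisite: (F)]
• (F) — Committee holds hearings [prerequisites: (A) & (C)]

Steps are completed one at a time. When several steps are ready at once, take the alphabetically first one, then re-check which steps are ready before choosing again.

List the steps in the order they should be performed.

(B) has no prerequisites → (B) first.
Next only (D) has its prerequisites met → (D).
Ready: (A) and (C). (A) has the earlier label → (A).
Next only (C) has its prerequisites met → (C).
(F) needed (A) and (C), now all done → (F).
Next only (G) has its prerequisites met → (G).
(I) needed (G), now all done → (I).
(E) is the only step now ready → (E).
(H) needed (E), now all done → (H).

(B) → (D) → (A) → (C) → (F) → (G) → (I) → (E) → (H)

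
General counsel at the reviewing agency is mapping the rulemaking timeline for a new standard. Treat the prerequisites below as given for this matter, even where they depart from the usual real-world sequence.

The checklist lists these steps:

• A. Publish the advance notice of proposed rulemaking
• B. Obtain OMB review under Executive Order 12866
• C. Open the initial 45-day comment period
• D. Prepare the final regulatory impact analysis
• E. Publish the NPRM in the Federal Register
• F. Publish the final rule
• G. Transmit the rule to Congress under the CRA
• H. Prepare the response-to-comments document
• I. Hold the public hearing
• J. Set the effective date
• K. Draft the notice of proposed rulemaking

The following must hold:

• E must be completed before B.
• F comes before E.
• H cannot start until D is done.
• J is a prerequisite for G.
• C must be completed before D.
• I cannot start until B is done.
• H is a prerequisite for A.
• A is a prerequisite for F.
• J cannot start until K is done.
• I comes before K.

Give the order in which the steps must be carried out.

Only C has no prerequisites, so it is first.
Next only D has its prerequisites met → D.
That leaves H as the only ready step → H.
That leaves A as the only ready step → A.
That leaves F as the only ready step → F.
That leaves E as the only ready step → E.
That leaves B as the only ready step → B.
I needed B, now all done → I.
K is the only step now ready → K.
J needed K, now all done → J.
G needed J, now all done → G.

C → D → H → A → F → E → B → I → K → J → G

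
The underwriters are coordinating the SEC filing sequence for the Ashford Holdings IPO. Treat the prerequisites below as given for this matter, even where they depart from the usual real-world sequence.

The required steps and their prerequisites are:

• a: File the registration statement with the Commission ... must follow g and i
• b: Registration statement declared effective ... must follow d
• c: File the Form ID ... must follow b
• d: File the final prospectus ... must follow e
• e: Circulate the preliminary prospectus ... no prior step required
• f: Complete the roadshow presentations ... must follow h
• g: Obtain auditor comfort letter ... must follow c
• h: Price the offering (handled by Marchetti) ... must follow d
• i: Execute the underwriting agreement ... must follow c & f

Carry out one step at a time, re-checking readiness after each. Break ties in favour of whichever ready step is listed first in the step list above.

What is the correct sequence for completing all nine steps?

e, d, b, c, g, h, f, i, a

e has no prerequisites → e first.
d is the only step now ready → d.
Ready: b and h. b is listed earlier → b.
c now also ready, so the ready set is {c, h}; c is listed earlier → c.
g now also ready, so the ready set is {g, h}; g is listed earlier → g.
h needed d, now all done → h.
f needed h, now all done → f.
i needed c and f, now all done → i.
a needed g and i, now all done → a.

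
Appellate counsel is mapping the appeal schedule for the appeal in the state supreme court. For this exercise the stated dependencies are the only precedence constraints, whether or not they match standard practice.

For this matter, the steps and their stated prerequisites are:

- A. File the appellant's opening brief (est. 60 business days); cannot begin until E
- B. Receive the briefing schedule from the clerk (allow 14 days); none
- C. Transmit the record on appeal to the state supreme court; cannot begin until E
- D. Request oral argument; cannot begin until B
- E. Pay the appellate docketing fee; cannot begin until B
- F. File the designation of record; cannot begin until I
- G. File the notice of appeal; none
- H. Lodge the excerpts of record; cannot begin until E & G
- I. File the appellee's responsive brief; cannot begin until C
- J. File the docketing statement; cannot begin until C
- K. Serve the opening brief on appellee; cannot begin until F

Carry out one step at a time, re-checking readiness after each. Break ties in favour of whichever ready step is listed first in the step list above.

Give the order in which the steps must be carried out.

Nothing is required for B and G. B is listed earlier → B first.
D, E and G are all available; D is listed earlier → D.
E and G are both available; E is listed earlier → E.
Ready: A, C and G. A is listed earlier → A.
Now C and G have their prerequisites met. C is listed earlier, so C next.
I and J now also ready, so the ready set is {G, I, J}; G is listed earlier → G.
H now also ready, so the ready set is {H, I, J}; H is listed earlier → H.
I and J are both available; I is listed earlier → I.
F now also ready, so the ready set is {F, J}; F is listed earlier → F.
Ready: J and K. J is listed earlier → J.
That leaves K as the only ready step → K.

B D E A C G H I F J K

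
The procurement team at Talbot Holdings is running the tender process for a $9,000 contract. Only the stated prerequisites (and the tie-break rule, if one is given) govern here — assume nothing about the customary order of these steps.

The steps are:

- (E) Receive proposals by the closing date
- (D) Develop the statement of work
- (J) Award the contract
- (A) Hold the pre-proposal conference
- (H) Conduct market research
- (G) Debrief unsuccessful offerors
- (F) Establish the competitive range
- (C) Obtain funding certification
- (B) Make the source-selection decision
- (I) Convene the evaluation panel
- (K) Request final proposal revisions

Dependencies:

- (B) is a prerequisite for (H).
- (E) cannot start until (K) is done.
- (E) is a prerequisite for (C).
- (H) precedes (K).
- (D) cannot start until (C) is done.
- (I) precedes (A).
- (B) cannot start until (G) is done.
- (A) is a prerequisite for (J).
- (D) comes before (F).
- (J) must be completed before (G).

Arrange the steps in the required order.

(I), (A), (J), (G), (B), (H), (K), (E), (C), (D), (F)

(I) is the only step with nothing outstanding, so it goes first.
(A) needed (I), now all done → (A).
(J) is the only step now ready → (J).
(G) needed (J), now all done → (G).
(B) needed (G), now all done → (B).
(H) is the only step now ready → (H).
(K) needed (H), now all done → (K).
Next only (E) has its prerequisites met → (E).
(C) needed (E), now all done → (C).
(D) is the only step now ready → (D).
That leaves (F) as the only ready step → (F).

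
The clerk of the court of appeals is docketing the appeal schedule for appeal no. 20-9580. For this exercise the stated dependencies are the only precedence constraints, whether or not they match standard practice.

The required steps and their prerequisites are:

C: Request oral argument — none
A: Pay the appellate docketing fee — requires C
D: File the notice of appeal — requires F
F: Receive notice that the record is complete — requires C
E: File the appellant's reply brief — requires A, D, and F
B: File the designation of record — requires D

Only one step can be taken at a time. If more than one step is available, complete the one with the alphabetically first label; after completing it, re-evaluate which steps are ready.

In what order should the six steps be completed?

C A F D B E

C has no prerequisites → C first.
A and F are both available; A has the earlier label → A.
F needed C, now all done → F.
That leaves D as the only ready step → D.
B and E are both available; B has the earlier label → B.
Next only E has its prerequisites met → E.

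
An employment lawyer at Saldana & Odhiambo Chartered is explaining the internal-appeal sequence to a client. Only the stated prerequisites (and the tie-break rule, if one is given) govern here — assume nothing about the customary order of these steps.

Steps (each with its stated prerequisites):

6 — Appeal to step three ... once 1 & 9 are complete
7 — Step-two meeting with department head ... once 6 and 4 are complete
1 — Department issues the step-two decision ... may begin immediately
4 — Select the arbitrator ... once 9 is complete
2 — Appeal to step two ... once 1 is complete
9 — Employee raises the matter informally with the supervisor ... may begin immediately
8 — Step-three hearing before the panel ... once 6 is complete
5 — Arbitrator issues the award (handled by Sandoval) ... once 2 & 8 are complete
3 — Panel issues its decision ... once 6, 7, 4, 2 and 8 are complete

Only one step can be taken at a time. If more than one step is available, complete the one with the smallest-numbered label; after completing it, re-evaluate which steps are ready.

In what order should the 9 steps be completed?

1 2 9 4 6 7 8 3 5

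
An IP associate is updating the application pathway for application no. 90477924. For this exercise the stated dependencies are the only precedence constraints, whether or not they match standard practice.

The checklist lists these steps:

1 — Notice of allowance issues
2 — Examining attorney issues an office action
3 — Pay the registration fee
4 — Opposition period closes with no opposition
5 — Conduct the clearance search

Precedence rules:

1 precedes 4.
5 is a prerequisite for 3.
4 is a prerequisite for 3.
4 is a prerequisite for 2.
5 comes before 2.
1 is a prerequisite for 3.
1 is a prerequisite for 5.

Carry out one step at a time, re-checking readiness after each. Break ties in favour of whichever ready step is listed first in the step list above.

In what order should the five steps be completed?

1, 4, 5, 2, 3

Only 1 has no prerequisites, so it is first.
Now 4 and 5 have their prerequisites met. 4 is listed earlier, so 4 next.
That leaves 5 as the only ready step → 5.
Ready: 2 and 3. 2 is listed earlier → 2.
That leaves 3 as the only ready step → 3.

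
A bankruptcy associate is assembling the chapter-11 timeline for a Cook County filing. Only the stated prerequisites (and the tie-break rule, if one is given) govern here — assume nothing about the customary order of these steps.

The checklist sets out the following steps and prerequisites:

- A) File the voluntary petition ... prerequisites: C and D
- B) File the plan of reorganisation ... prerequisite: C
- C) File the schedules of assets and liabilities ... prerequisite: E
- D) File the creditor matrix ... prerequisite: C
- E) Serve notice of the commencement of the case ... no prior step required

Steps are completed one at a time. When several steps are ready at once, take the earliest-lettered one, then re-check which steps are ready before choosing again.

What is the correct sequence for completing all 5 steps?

E → C → B → D → A

E is the only step with nothing outstanding, so it goes first.
That leaves C as the only ready step → C.
Now B and D have their prerequisites met. B has the earlier label, so B next.
Next only D has its prerequisites met → D.
A needed C and D, now all done → A.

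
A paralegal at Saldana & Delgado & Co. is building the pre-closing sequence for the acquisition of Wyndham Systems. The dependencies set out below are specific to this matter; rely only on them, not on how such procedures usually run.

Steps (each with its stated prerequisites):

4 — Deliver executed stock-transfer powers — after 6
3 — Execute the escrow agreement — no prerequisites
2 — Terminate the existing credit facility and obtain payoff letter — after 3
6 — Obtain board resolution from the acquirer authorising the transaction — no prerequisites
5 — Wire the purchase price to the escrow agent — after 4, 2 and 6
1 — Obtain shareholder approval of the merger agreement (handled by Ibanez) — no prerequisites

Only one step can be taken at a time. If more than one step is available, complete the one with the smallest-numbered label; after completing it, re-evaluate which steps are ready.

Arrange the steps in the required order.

1, 3, 2, 6, 4, 5

1, 3 and 6 have no prerequisites; 1 has the earlier label, so 1 is first.
3 and 6 are both available; 3 has the earlier label → 3.
2 now also ready, so the ready set is {2, 6}; 2 has the earlier label → 2.
Next only 6 has its prerequisites met → 6.
Next only 4 has its prerequisites met → 4.
5 needed 2, 4 and 6, now all done → 5.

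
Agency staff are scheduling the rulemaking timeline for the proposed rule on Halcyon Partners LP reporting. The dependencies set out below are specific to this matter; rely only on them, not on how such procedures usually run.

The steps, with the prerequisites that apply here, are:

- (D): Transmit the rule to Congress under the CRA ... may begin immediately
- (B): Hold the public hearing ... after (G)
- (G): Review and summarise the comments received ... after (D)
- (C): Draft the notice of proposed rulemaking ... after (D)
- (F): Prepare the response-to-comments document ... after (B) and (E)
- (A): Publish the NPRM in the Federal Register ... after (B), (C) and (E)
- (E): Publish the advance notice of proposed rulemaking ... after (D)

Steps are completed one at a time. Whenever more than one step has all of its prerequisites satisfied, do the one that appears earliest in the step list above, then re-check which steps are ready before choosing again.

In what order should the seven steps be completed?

(D) (G) (B) (C) (E) (F) (A)

(D) is the only step with nothing outstanding, so it goes first.
(G), (C) and (E) are all available; (G) is listed earlier → (G).
Ready: (B), (C) and (E). (B) is listed earlier → (B).
Now (C) and (E) have their prerequisites met. (C) is listed earlier, so (C) next.
(E) needed (D), now all done → (E).
Now (F) and (A) have their prerequisites met. (F) is listed earlier, so (F) next.
Next only (A) has its prerequisites met → (A).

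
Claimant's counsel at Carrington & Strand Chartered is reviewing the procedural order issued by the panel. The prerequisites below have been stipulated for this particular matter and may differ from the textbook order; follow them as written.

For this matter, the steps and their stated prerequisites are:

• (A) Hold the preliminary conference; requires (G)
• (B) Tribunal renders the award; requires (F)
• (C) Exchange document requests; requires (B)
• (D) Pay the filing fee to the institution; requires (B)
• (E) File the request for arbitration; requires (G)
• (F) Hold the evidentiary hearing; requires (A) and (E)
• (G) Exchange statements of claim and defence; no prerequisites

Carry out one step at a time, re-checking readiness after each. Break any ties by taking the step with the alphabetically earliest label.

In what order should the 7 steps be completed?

(G) (A) (E) (F) (B) (C) (D)

(G) is the only step with nothing outstanding, so it goes first.
Ready: (A) and (E). (A) has the earlier label → (A).
(E) is the only step now ready → (E).
(F) is the only step now ready → (F).
That leaves (B) as the only ready step → (B).
Now (C) and (D) have their prerequisites met. (C) has the earlier label, so (C) next.
Next only (D) has its prerequisites met → (D).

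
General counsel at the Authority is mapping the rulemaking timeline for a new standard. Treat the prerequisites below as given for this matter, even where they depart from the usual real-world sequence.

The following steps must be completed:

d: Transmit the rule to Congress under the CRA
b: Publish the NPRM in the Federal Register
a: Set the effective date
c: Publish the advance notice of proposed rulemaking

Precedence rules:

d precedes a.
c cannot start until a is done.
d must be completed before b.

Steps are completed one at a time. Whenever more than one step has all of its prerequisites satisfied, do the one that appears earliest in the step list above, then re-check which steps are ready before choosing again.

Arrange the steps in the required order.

d, b, a, c

d has no prerequisites → d first.
b and a are both available; b is listed earlier → b.
That leaves a as the only ready step → a.
c is the only step now ready → c.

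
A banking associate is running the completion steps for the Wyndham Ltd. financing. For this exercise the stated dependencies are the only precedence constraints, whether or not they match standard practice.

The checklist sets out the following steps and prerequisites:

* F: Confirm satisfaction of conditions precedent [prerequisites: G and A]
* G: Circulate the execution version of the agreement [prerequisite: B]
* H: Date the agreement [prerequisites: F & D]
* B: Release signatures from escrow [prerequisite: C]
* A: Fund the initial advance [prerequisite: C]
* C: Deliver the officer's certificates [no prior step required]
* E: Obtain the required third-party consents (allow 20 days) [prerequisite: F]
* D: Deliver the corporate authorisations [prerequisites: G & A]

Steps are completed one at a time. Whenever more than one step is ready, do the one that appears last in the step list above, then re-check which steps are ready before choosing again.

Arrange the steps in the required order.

C has no prerequisites → C first.
Now A and B have their prerequisites met. A is listed later, so A next.
Next only B has its prerequisites met → B.
Next only G has its prerequisites met → G.
Now D and F have their prerequisites met. D is listed later, so D next.
That leaves F as the only ready step → F.
Now E and H have their prerequisites met. E is listed later, so E next.
Next only H has its prerequisites met → H.

C A B G D F E H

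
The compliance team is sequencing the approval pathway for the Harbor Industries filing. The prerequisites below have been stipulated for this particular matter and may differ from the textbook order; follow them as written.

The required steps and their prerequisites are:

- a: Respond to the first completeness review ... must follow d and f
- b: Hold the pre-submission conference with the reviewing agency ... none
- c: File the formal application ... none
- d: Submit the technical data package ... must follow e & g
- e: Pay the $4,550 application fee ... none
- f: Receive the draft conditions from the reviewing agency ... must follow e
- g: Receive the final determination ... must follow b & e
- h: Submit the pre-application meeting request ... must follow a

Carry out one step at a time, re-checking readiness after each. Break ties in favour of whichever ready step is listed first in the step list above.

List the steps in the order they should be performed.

b, c, e, f, g, d, a, h

Nothing is required for b, c and e. b is listed earlier → b first.
Now c and e have their prerequisites met. c is listed earlier, so c next.
e is the only step now ready → e.
f and g are both available; f is listed earlier → f.
g needed b and e, now all done → g.
Next only d has its prerequisites met → d.
Next only a has its prerequisites met → a.
Next only h has its prerequisites met → h.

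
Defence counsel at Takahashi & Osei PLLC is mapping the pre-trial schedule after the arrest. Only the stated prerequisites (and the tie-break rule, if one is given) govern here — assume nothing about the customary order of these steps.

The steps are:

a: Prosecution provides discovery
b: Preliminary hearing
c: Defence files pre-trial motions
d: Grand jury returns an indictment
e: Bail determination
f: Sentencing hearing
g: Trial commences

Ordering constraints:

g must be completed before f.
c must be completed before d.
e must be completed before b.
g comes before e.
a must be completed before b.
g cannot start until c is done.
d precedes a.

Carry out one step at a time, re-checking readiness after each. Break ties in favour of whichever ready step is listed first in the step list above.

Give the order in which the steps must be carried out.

Only c has no prerequisites, so it is first.
Now d and g have their prerequisites met. d is listed earlier, so d next.
a and g are both available; a is listed earlier → a.
Next only g has its prerequisites met → g.
e and f are both available; e is listed earlier → e.
b now also ready, so the ready set is {b, f}; b is listed earlier → b.
f is the only step now ready → f.

c → d → a → g → e → b → f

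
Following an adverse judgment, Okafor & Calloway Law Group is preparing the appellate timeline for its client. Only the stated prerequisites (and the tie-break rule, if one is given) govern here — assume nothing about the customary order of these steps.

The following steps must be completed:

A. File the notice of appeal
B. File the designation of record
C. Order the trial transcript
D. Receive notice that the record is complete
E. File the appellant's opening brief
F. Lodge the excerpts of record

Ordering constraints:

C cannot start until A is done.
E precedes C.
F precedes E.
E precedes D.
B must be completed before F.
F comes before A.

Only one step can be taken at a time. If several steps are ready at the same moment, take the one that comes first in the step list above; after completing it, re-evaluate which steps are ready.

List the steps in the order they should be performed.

Only B has no prerequisites, so it is first.
That leaves F as the only ready step → F.
A and E are both available; A is listed earlier → A.
Next only E has its prerequisites met → E.
C and D are both available; C is listed earlier → C.
D needed E, now all done → D.

B, F, A, E, C, D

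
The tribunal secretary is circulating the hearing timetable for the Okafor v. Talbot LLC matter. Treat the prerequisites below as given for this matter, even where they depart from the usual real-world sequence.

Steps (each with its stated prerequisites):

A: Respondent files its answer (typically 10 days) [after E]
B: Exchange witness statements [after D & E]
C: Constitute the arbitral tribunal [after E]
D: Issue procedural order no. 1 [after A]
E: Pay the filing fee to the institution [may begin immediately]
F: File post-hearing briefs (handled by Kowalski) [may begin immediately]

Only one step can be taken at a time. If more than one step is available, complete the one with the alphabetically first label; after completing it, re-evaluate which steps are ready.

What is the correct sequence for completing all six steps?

E and F have no prerequisites; E has the earlier label, so E is first.
Now A, C and F have their prerequisites met. A has the earlier label, so A next.
C, D and F are all available; C has the earlier label → C.
D and F are both available; D has the earlier label → D.
B and F are both available; B has the earlier label → B.
F is the only step now ready → F.

E, A, C, D, B, F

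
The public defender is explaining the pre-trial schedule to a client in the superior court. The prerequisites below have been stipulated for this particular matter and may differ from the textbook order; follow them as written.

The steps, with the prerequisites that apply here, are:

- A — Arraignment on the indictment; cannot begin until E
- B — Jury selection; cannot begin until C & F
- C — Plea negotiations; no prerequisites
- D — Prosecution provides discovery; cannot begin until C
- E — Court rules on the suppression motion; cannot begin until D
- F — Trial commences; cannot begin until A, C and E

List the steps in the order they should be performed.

C, D, E, A, F, B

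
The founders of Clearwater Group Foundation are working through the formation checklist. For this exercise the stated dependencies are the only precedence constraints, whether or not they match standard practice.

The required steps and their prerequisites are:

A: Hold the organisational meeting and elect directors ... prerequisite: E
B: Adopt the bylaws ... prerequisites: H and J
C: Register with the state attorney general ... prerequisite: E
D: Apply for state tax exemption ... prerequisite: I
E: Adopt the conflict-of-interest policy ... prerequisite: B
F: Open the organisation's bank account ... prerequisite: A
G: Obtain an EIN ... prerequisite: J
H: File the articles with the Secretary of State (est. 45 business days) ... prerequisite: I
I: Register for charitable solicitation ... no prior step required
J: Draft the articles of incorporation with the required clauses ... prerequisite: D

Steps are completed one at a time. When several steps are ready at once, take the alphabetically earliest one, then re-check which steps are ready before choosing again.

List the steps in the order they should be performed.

I, D, H, J, B, E, A, C, F, G

I has no prerequisites → I first.
Ready: D and H. D has the earlier label → D.
J now also ready, so the ready set is {H, J}; H has the earlier label → H.
J needed D, now all done → J.
B and G are both available; B has the earlier label → B.
E now also ready, so the ready set is {E, G}; E has the earlier label → E.
Now A, C and G have their prerequisites met. A has the earlier label, so A next.
Now C, F and G have their prerequisites met. C has the earlier label, so C next.
F and G are both available; F has the earlier label → F.
That leaves G as the only ready step → G.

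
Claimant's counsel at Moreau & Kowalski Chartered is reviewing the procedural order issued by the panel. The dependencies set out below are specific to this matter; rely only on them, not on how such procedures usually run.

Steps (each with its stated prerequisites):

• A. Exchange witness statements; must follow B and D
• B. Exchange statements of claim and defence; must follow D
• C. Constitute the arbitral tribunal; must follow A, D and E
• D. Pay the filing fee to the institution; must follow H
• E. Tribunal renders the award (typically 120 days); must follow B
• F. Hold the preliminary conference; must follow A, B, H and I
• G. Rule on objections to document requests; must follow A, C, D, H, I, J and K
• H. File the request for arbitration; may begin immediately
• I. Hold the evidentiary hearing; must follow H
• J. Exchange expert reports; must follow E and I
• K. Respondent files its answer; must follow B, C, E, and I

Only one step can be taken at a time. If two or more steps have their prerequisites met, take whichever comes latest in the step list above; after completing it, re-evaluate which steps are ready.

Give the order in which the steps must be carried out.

H, I, D, B, E, J, A, F, C, K, G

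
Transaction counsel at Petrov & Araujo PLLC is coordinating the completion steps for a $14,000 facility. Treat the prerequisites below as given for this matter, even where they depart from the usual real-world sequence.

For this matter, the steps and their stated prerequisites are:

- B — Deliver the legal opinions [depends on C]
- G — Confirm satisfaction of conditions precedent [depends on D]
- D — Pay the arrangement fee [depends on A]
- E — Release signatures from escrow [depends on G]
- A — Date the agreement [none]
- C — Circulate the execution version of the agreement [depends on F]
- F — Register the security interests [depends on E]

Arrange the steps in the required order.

A D G E F C B

Only A has no prerequisites, so it is first.
D needed A, now all done → D.
G is the only step now ready → G.
E needed G, now all done → E.
F is the only step now ready → F.
C needed F, now all done → C.
B needed C, now all done → B.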